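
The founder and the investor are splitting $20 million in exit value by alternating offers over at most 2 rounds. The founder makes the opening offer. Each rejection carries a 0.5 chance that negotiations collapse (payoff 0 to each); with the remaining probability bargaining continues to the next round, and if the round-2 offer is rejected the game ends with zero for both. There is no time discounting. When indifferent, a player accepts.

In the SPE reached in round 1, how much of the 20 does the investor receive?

Round 2 (the investor proposes): rejection yields 0 for the founder; the investor offers 0 and keeps 20.
Round 1 (the founder proposes): rejecting gives the investor an expected 0.5 × 20 = 10; the founder offers that and keeps 10.

10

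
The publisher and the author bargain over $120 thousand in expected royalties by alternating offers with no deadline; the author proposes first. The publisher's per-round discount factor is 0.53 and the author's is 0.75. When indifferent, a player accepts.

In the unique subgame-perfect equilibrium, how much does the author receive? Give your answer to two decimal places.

93.61

Let x be the author's share when the author proposes and y be the publisher's share when the publisher proposes.
The publisher accepts iff offered ≥ 0.53·y, so x = 120 − 0.53y. Symmetrically y = 120 − 0.75x.
Substituting: x = 120 − 0.53(120 − 0.75x), giving x(1 − 0.75·0.53) = 120(1 − 0.53).
So x = 120 × 0.47 / 0.6025 ≈ 93.6100, and the publisher receives 120 − x ≈ 26.3900.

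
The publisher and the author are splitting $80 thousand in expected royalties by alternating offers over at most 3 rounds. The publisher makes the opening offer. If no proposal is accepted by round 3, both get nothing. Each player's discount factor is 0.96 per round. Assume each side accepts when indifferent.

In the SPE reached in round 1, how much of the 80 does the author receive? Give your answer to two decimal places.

Round 3 (the publisher proposes): rejection yields 0 for the author; the publisher offers 0 and keeps 80.
Round 2 (the author proposes): the publisher can get 80 next round, worth 0.96 × 80 = 76.8 now, so the author offers 76.8, keeping 3.2.
Round 1 (the publisher proposes): the author can get 3.2 next round, worth 0.96 × 3.2 = 3.072 now, so the publisher offers 3.072, keeping 76.928.

3.07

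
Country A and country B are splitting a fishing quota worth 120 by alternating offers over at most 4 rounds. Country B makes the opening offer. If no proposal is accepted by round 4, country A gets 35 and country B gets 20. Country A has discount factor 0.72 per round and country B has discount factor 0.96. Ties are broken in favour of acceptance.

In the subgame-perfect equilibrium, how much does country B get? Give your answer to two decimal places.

Solve by backward induction from round 4.
Round 4 (country A proposes): country B gets 20 if talks fail, so country A offers 20 and keeps 100.
Round 3 (country B proposes): country A can get 100 next round, worth 0.72 × 100 = 72 now; country B offers that and keeps 48.
Round 2 (country A proposes): country B can get 48 next round, worth 0.96 × 48 = 46.08 now; country A offers that and keeps 73.92.
Round 1 (country B proposes): country A can get 73.92 next round, worth 0.72 × 73.92 = 53.2224 now. Country B offers 53.2224 and keeps 120 − 53.2224 = 66.7776.

66.78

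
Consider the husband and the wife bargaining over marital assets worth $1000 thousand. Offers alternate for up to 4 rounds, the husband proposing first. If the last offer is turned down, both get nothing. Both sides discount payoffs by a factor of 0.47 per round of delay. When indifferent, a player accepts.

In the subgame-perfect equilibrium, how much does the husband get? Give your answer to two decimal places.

Round 4 (the wife proposes): the husband will accept anything ≥ 0, so the wife offers 0 and keeps 1000.
Round 3 (the husband proposes): the wife can get 1000 next round, worth 0.47 × 1000 = 470 now. The husband offers 470 and keeps 1000 − 470 = 530.
Round 2 (the wife proposes): the husband can get 530 next round, worth 0.47 × 530 = 249.1 now; the wife offers that and keeps 750.9.
Round 1 (the husband proposes): the wife can get 750.9 next round, worth 0.47 × 750.9 = 352.923 now. The husband offers 352.923 and keeps 1000 − 352.923 = 647.077.

647.08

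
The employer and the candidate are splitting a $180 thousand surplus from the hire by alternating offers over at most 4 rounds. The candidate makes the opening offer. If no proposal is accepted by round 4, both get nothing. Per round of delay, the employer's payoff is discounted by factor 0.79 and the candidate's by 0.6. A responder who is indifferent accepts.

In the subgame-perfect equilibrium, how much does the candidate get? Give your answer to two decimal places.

55.72

Round 4 (the employer proposes): the candidate will accept anything ≥ 0, so the employer offers 0 and keeps 180.
Round 3 (the candidate proposes): the employer can get 180 next round, worth 0.79 × 180 = 142.2 now, so the candidate offers 142.2, keeping 37.8.
Round 2 (the employer proposes): the candidate can get 37.8 next round, worth 0.6 × 37.8 = 22.68 now. The employer offers 22.68 and keeps 180 − 22.68 = 157.32.
Round 1 (the candidate proposes): the employer can get 157.32 next round, worth 0.79 × 157.32 = 124.2828 now. The candidate offers 124.2828 and keeps 180 − 124.2828 = 55.7172.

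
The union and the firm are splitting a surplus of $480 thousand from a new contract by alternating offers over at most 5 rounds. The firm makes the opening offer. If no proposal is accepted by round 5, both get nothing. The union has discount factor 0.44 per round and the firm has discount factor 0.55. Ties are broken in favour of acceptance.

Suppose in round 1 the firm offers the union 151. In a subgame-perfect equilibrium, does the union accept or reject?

Round 5 (the firm proposes): rejection yields 0 for the union; the firm offers 0 and keeps 480.
Round 4 (the union proposes): the firm can get 480 next round, worth 0.55 × 480 = 264 now. The union offers 264 and keeps 480 − 264 = 216.
Round 3 (the firm proposes): the union can get 216 next round, worth 0.44 × 216 = 95.04 now; the firm offers that and keeps 384.96.
Round 2 (the union proposes): the firm can get 384.96 next round, worth 0.55 × 384.96 = 211.728 now. The union offers 211.728 and keeps 480 − 211.728 = 268.272.
So by rejecting in round 1, the union gets 268.272 next round, worth 0.44 × 268.272 = 118.03968 now.
Offer 151 ≥ 118.03968, so the union accepts.

Accept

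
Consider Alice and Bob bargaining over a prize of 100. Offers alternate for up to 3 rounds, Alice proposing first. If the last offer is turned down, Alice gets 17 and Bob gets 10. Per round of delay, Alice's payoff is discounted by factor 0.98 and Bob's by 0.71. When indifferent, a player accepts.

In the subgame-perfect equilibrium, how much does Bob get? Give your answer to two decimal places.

8.38

Round 3 (Alice proposes): Bob gets 10 if talks fail, so Alice offers 10 and keeps 90.
Round 2 (Bob proposes): Alice can get 90 next round, worth 0.98 × 90 = 88.2 now, so Bob offers 88.2, keeping 11.8.
Round 1 (Alice proposes): Bob can get 11.8 next round, worth 0.71 × 11.8 = 8.378 now. Alice offers 8.378 and keeps 100 − 8.378 = 91.622.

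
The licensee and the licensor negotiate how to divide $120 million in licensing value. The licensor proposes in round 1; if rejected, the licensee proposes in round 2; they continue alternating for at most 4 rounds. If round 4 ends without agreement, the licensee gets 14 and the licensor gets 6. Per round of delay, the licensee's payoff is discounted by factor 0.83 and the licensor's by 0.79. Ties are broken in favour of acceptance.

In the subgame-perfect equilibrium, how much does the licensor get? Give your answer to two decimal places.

By backward induction:
Round 4 (the licensee proposes): the licensor gets 6 if talks fail, so the licensee offers 6 and keeps 114.
Round 3 (the licensor proposes): the licensee can get 114 next round, worth 0.83 × 114 = 94.62 now; the licensor offers that and keeps 25.38.
Round 2 (the licensee proposes): the licensor can get 25.38 next round, worth 0.79 × 25.38 = 20.0502 now; the licensee offers that and keeps 99.9498.
Round 1 (the licensor proposes): the licensee can get 99.9498 next round, worth 0.83 × 99.9498 = 82.958334 now. The licensor offers 82.958334 and keeps 120 − 82.958334 = 37.041666.

37.04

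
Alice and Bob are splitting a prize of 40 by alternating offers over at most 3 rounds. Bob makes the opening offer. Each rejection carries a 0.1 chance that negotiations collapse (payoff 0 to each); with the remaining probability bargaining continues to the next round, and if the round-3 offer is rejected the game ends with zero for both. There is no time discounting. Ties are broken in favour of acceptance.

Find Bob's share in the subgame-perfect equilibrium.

By backward induction:
Round 3 (Bob proposes): Alice will accept anything ≥ 0, so Bob offers 0 and keeps 40.
Round 2 (Alice proposes): rejecting gives Bob an expected 0.9 × 40 = 36, so Alice offers 36, keeping 4.
Round 1 (Bob proposes): rejecting gives Alice an expected 0.9 × 4 = 3.6; Bob offers that and keeps 36.4.

36.4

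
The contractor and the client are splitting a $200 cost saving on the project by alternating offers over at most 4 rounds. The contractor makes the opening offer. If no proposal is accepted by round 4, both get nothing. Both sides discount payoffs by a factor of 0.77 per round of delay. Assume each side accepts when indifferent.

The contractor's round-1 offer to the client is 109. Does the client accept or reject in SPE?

Reject

Round 4 (the client proposes): the contractor will accept anything ≥ 0, so the client offers 0 and keeps 200.
Round 3 (the contractor proposes): the client can get 200 next round, worth 0.77 × 200 = 154 now; the contractor offers that and keeps 46.
Round 2 (the client proposes): the contractor can get 46 next round, worth 0.77 × 46 = 35.42 now. The client offers 35.42 and keeps 200 − 35.42 = 164.58.
So by rejecting in round 1, the client gets 164.58 next round, worth 0.77 × 164.58 = 126.7266 now.
Offer 109 < 126.7266, so the client rejects.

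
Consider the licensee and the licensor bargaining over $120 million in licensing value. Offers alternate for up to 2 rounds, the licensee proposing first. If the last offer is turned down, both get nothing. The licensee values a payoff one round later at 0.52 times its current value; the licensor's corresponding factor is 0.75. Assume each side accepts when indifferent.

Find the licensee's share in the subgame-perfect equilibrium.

Solve by backward induction from round 2.
Round 2 (the licensor proposes): the licensee will accept anything ≥ 0, so the licensor offers 0 and keeps 120.
Round 1 (the licensee proposes): the licensor can get 120 next round, worth 0.75 × 120 = 90 now; the licensee offers that and keeps 30.

30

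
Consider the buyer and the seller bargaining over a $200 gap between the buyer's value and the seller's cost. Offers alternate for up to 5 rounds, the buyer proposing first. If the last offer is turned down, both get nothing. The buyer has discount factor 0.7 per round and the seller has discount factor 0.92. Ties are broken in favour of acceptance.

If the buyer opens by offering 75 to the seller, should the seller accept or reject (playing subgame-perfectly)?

Reject

Round 5 (the buyer proposes): the seller will accept anything ≥ 0, so the buyer offers 0 and keeps 200.
Round 4 (the seller proposes): the buyer can get 200 next round, worth 0.7 × 200 = 140 now; the seller offers that and keeps 60.
Round 3 (the buyer proposes): the seller can get 60 next round, worth 0.92 × 60 = 55.2 now; the buyer offers that and keeps 144.8.
Round 2 (the seller proposes): the buyer can get 144.8 next round, worth 0.7 × 144.8 = 101.36 now, so the seller offers 101.36, keeping 98.64.
So by rejecting in round 1, the seller gets 98.64 next round, worth 0.92 × 98.64 = 90.7488 now.
Offer 75 < 90.7488, so the seller rejects.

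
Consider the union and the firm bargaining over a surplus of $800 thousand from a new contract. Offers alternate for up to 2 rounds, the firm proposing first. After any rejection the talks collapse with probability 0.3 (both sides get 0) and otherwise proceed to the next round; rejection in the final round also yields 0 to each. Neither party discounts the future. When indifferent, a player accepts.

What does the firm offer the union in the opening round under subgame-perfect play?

Round 2 (the union proposes): the firm will accept anything ≥ 0, so the union offers 0 and keeps 800.
Round 1 (the firm proposes): rejecting gives the union an expected 0.7 × 800 = 560, so the firm offers 560, keeping 240.

560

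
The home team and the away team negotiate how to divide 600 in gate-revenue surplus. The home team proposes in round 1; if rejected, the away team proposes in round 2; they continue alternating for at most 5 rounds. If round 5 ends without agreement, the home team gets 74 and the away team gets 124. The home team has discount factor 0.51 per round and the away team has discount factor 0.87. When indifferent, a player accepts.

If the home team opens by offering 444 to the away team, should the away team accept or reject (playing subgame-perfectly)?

Work out the away team's continuation value if the offer is rejected.
Round 5 (the home team proposes): the away team gets 124 if talks fail, so the home team offers 124 and keeps 476.
Round 4 (the away team proposes): the home team can get 476 next round, worth 0.51 × 476 = 242.76 now; the away team offers that and keeps 357.24.
Round 3 (the home team proposes): the away team can get 357.24 next round, worth 0.87 × 357.24 = 310.7988 now, so the home team offers 310.7988, keeping 289.2012.
Round 2 (the away team proposes): the home team can get 289.2012 next round, worth 0.51 × 289.2012 = 147.492612 now. The away team offers 147.492612 and keeps 600 − 147.492612 = 452.507388.
So by rejecting in round 1, the away team gets 452.507388 next round, worth 0.87 × 452.507388 = 393.68142756 now.
Offer 444 ≥ 393.68142756, so the away team accepts.

Accept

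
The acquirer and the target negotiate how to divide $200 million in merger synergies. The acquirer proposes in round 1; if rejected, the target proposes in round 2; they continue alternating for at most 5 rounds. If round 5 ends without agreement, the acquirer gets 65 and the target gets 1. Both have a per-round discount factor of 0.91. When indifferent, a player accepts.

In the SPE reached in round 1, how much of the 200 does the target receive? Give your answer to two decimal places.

30.63

Solve by backward induction from round 5.
Round 5 (the acquirer proposes): the target gets 1 if talks fail, so the acquirer offers 1 and keeps 199.
Round 4 (the target proposes): the acquirer can get 199 next round, worth 0.91 × 199 = 181.09 now, so the target offers 181.09, keeping 18.91.
Round 3 (the acquirer proposes): the target can get 18.91 next round, worth 0.91 × 18.91 = 17.2081 now. The acquirer offers 17.2081 and keeps 200 − 17.2081 = 182.7919.
Round 2 (the target proposes): the acquirer can get 182.7919 next round, worth 0.91 × 182.7919 = 166.340629 now, so the target offers 166.340629, keeping 33.659371.
Round 1 (the acquirer proposes): the target can get 33.659371 next round, worth 0.91 × 33.659371 = 30.63002761 now, so the acquirer offers 30.63002761, keeping 169.36997239.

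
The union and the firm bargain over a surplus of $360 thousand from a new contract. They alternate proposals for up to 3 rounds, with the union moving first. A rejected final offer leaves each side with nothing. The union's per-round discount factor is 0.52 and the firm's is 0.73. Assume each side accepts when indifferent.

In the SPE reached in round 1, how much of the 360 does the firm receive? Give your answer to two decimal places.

126.14

By backward induction:
Round 3 (the union proposes): the firm will accept anything ≥ 0, so the union offers 0 and keeps 360.
Round 2 (the firm proposes): the union can get 360 next round, worth 0.52 × 360 = 187.2 now; the firm offers that and keeps 172.8.
Round 1 (the union proposes): the firm can get 172.8 next round, worth 0.73 × 172.8 = 126.144 now, so the union offers 126.144, keeping 233.856.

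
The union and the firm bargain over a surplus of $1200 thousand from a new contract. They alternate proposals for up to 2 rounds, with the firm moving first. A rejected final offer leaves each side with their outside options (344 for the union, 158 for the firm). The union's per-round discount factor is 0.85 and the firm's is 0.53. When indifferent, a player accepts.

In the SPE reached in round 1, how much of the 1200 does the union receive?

Round 2 (the union proposes): the firm gets 158 if talks fail, so the union offers 158 and keeps 1042.
Round 1 (the firm proposes): the union can get 1042 next round, worth 0.85 × 1042 = 885.7 now. The firm offers 885.7 and keeps 1200 − 885.7 = 314.3.

885.7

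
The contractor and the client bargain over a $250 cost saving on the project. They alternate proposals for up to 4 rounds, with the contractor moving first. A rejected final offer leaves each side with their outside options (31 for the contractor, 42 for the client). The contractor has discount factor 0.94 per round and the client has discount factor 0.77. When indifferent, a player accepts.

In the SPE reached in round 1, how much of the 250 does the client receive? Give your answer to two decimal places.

By backward induction:
Round 4 (the client proposes): the contractor gets 31 if talks fail, so the client offers 31 and keeps 219.
Round 3 (the contractor proposes): the client can get 219 next round, worth 0.77 × 219 = 168.63 now, so the contractor offers 168.63, keeping 81.37.
Round 2 (the client proposes): the contractor can get 81.37 next round, worth 0.94 × 81.37 = 76.4878 now; the client offers that and keeps 173.5122.
Round 1 (the contractor proposes): the client can get 173.5122 next round, worth 0.77 × 173.5122 = 133.604394 now, so the contractor offers 133.604394, keeping 116.395606.

133.60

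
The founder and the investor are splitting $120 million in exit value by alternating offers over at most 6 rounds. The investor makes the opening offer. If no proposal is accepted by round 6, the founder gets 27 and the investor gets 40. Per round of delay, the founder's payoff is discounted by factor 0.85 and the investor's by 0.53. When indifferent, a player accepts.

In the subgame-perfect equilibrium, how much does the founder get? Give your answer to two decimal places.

Solve by backward induction from round 6.
Round 6 (the founder proposes): the investor gets 40 if talks fail, so the founder offers 40 and keeps 80.
Round 5 (the investor proposes): the founder can get 80 next round, worth 0.85 × 80 = 68 now, so the investor offers 68, keeping 52.
Round 4 (the founder proposes): the investor can get 52 next round, worth 0.53 × 52 = 27.56 now; the founder offers that and keeps 92.44.
Round 3 (the investor proposes): the founder can get 92.44 next round, worth 0.85 × 92.44 = 78.574 now. The investor offers 78.574 and keeps 120 − 78.574 = 41.426.
Round 2 (the founder proposes): the investor can get 41.426 next round, worth 0.53 × 41.426 = 21.95578 now. The founder offers 21.95578 and keeps 120 − 21.95578 = 98.04422.
Round 1 (the investor proposes): the founder can get 98.04422 next round, worth 0.85 × 98.04422 = 83.337587 now, so the investor offers 83.337587, keeping 36.662413.

83.34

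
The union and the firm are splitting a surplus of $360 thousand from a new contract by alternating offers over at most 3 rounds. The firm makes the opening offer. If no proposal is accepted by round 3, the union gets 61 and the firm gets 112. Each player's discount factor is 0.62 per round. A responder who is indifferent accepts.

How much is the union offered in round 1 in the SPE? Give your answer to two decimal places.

108.26

Round 3 (the firm proposes): the union gets 61 if talks fail, so the firm offers 61 and keeps 299.
Round 2 (the union proposes): the firm can get 299 next round, worth 0.62 × 299 = 185.38 now; the union offers that and keeps 174.62.
Round 1 (the firm proposes): the union can get 174.62 next round, worth 0.62 × 174.62 = 108.2644 now, so the firm offers 108.2644, keeping 251.7356.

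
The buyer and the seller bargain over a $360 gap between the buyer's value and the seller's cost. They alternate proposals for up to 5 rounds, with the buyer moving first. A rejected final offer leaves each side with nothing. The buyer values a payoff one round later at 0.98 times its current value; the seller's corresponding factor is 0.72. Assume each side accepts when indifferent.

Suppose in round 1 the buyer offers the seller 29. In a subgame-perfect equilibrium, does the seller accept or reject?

Round 5 (the buyer proposes): the seller will accept anything ≥ 0, so the buyer offers 0 and keeps 360.
Round 4 (the seller proposes): the buyer can get 360 next round, worth 0.98 × 360 = 352.8 now, so the seller offers 352.8, keeping 7.2.
Round 3 (the buyer proposes): the seller can get 7.2 next round, worth 0.72 × 7.2 = 5.184 now; the buyer offers that and keeps 354.816.
Round 2 (the seller proposes): the buyer can get 354.816 next round, worth 0.98 × 354.816 = 347.71968 now, so the seller offers 347.71968, keeping 12.28032.
So by rejecting in round 1, the seller gets 12.28032 next round, worth 0.72 × 12.28032 = 8.8418304 now.
Offer 29 ≥ 8.8418304, so the seller accepts.

Accept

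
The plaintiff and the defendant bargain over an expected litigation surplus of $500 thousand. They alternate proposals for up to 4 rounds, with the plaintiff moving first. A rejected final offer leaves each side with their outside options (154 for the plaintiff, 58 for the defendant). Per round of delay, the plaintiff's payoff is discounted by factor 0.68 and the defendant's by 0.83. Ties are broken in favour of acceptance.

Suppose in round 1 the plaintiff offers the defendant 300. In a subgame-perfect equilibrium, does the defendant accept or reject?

Round 4 (the defendant proposes): the plaintiff gets 154 if talks fail, so the defendant offers 154 and keeps 346.
Round 3 (the plaintiff proposes): the defendant can get 346 next round, worth 0.83 × 346 = 287.18 now; the plaintiff offers that and keeps 212.82.
Round 2 (the defendant proposes): the plaintiff can get 212.82 next round, worth 0.68 × 212.82 = 144.7176 now. The defendant offers 144.7176 and keeps 500 − 144.7176 = 355.2824.
So by rejecting in round 1, the defendant gets 355.2824 next round, worth 0.83 × 355.2824 = 294.884392 now.
Offer 300 ≥ 294.884392, so the defendant accepts.

Accept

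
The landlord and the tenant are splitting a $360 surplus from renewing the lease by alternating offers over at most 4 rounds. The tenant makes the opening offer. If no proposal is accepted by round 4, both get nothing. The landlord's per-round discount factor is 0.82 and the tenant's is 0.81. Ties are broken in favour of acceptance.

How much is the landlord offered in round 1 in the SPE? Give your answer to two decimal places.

Solve by backward induction from round 4.
Round 4 (the landlord proposes): the tenant will accept anything ≥ 0, so the landlord offers 0 and keeps 360.
Round 3 (the tenant proposes): the landlord can get 360 next round, worth 0.82 × 360 = 295.2 now, so the tenant offers 295.2, keeping 64.8.
Round 2 (the landlord proposes): the tenant can get 64.8 next round, worth 0.81 × 64.8 = 52.488 now; the landlord offers that and keeps 307.512.
Round 1 (the tenant proposes): the landlord can get 307.512 next round, worth 0.82 × 307.512 = 252.15984 now; the tenant offers that and keeps 107.84016.

252.16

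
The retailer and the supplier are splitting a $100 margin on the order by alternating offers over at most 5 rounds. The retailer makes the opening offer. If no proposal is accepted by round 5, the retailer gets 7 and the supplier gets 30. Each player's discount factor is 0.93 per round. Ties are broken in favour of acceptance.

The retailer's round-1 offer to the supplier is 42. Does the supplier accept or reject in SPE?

Accept

Round 5 (the retailer proposes): the supplier gets 30 if talks fail, so the retailer offers 30 and keeps 70.
Round 4 (the supplier proposes): the retailer can get 70 next round, worth 0.93 × 70 = 65.1 now; the supplier offers that and keeps 34.9.
Round 3 (the retailer proposes): the supplier can get 34.9 next round, worth 0.93 × 34.9 = 32.457 now. The retailer offers 32.457 and keeps 100 − 32.457 = 67.543.
Round 2 (the supplier proposes): the retailer can get 67.543 next round, worth 0.93 × 67.543 = 62.81499 now; the supplier offers that and keeps 37.18501.
So by rejecting in round 1, the supplier gets 37.18501 next round, worth 0.93 × 37.18501 = 34.5820593 now.
Offer 42 ≥ 34.5820593, so the supplier accepts.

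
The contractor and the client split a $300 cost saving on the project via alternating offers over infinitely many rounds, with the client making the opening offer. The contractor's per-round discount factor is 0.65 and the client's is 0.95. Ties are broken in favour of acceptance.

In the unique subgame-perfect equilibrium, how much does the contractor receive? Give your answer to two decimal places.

Let x be the client's share when the client proposes and y be the contractor's share when the contractor proposes.
The contractor accepts iff offered ≥ 0.65·y, so x = 300 − 0.65y. Symmetrically y = 300 − 0.95x.
Substituting: x = 300 − 0.65(300 − 0.95x), giving x(1 − 0.95·0.65) = 300(1 − 0.65).
So x = 300 × 0.35 / 0.3825 ≈ 274.5098, and the contractor receives 300 − x ≈ 25.4902.

25.49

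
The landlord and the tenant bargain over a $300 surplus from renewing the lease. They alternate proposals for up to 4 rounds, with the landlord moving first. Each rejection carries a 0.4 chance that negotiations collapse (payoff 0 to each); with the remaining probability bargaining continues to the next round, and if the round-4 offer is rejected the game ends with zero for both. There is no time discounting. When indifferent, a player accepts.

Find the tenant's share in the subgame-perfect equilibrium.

Round 4 (the tenant proposes): the landlord will accept anything ≥ 0, so the tenant offers 0 and keeps 300.
Round 3 (the landlord proposes): rejecting gives the tenant an expected 0.6 × 300 = 180, so the landlord offers 180, keeping 120.
Round 2 (the tenant proposes): rejecting gives the landlord an expected 0.6 × 120 = 72; the tenant offers that and keeps 228.
Round 1 (the landlord proposes): rejecting gives the tenant an expected 0.6 × 228 = 136.8. The landlord offers 136.8 and keeps 300 − 136.8 = 163.2.

136.8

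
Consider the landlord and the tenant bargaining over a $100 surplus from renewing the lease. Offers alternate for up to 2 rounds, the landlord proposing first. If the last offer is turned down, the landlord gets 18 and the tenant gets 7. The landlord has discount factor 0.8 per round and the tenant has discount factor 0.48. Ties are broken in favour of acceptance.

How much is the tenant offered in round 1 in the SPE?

Round 2 (the tenant proposes): the landlord gets 18 if talks fail, so the tenant offers 18 and keeps 82.
Round 1 (the landlord proposes): the tenant can get 82 next round, worth 0.48 × 82 = 39.36 now, so the landlord offers 39.36, keeping 60.64.

39.36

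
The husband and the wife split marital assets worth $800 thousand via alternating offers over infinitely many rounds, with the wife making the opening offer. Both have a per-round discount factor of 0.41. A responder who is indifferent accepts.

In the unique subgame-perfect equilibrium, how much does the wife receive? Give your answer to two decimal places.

In a stationary SPE each proposer offers the other exactly their discounted continuation value.
If the wife keeps x when proposing and the husband keeps y when proposing, then x = 800 − 0.41y and y = 800 − 0.41x.
Solving: x = 800(1 − 0.41) / (1 − 0.41·0.41) = 472 / 0.8319 ≈ 567.3759.
The husband gets 800 − 567.3759 ≈ 232.6241.

567.38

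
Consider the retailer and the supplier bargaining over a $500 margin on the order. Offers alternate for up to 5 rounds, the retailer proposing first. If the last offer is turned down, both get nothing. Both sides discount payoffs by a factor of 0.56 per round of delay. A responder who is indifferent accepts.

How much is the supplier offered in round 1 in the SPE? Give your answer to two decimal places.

161.84

Round 5 (the retailer proposes): the supplier will accept anything ≥ 0, so the retailer offers 0 and keeps 500.
Round 4 (the supplier proposes): the retailer can get 500 next round, worth 0.56 × 500 = 280 now. The supplier offers 280 and keeps 500 − 280 = 220.
Round 3 (the retailer proposes): the supplier can get 220 next round, worth 0.56 × 220 = 123.2 now, so the retailer offers 123.2, keeping 376.8.
Round 2 (the supplier proposes): the retailer can get 376.8 next round, worth 0.56 × 376.8 = 211.008 now, so the supplier offers 211.008, keeping 288.992.
Round 1 (the retailer proposes): the supplier can get 288.992 next round, worth 0.56 × 288.992 = 161.83552 now, so the retailer offers 161.83552, keeping 338.16448.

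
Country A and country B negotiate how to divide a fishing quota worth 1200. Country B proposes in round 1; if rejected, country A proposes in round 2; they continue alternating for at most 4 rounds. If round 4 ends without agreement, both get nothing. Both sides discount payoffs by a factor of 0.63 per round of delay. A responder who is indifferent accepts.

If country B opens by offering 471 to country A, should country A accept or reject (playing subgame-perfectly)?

Reject

Work out country A's continuation value if the offer is rejected.
Round 4 (country A proposes): rejection yields 0 for country B; country A offers 0 and keeps 1200.
Round 3 (country B proposes): country A can get 1200 next round, worth 0.63 × 1200 = 756 now, so country B offers 756, keeping 444.
Round 2 (country A proposes): country B can get 444 next round, worth 0.63 × 444 = 279.72 now; country A offers that and keeps 920.28.
So by rejecting in round 1, country A gets 920.28 next round, worth 0.63 × 920.28 = 579.7764 now.
Offer 471 < 579.7764, so country A rejects.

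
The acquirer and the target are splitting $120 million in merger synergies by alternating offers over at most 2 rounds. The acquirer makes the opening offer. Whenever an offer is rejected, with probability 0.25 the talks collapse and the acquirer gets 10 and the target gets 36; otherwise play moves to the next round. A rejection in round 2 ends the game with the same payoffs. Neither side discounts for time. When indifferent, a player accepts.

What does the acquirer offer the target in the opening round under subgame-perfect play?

Round 2 (the target proposes): the acquirer gets 10 if talks fail, so the target offers 10 and keeps 110.
Round 1 (the acquirer proposes): rejecting gives the target an expected 0.75 × 110 + 0.25 × 36 = 91.5; the acquirer offers that and keeps 28.5.

91.5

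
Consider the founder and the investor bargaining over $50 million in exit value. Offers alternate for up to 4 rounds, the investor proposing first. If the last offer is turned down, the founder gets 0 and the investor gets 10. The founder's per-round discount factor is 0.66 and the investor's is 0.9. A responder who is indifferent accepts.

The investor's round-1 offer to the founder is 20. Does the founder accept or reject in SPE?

Accept

Round 4 (the founder proposes): the investor gets 10 if talks fail, so the founder offers 10 and keeps 40.
Round 3 (the investor proposes): the founder can get 40 next round, worth 0.66 × 40 = 26.4 now; the investor offers that and keeps 23.6.
Round 2 (the founder proposes): the investor can get 23.6 next round, worth 0.9 × 23.6 = 21.24 now, so the founder offers 21.24, keeping 28.76.
So by rejecting in round 1, the founder gets 28.76 next round, worth 0.66 × 28.76 = 18.9816 now.
Offer 20 ≥ 18.9816, so the founder accepts.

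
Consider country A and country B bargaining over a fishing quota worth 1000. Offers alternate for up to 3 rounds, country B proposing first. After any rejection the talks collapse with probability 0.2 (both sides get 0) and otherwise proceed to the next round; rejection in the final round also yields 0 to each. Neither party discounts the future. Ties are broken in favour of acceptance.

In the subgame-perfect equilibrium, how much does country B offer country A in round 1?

By backward induction:
Round 3 (country B proposes): country A will accept anything ≥ 0, so country B offers 0 and keeps 1000.
Round 2 (country A proposes): rejecting gives country B an expected 0.8 × 1000 = 800, so country A offers 800, keeping 200.
Round 1 (country B proposes): rejecting gives country A an expected 0.8 × 200 = 160. Country B offers 160 and keeps 1000 − 160 = 840.

160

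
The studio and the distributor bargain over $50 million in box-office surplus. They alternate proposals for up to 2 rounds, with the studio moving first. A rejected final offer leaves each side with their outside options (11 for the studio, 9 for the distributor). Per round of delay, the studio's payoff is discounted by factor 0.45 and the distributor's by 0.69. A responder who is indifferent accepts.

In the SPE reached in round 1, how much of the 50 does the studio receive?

Round 2 (the distributor proposes): the studio gets 11 if talks fail, so the distributor offers 11 and keeps 39.
Round 1 (the studio proposes): the distributor can get 39 next round, worth 0.69 × 39 = 26.91 now; the studio offers that and keeps 23.09.

23.09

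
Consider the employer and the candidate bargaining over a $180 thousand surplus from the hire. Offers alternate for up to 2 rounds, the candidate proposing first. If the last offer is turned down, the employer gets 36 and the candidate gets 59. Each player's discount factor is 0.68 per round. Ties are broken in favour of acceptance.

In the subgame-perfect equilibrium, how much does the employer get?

Round 2 (the employer proposes): the candidate gets 59 if talks fail, so the employer offers 59 and keeps 121.
Round 1 (the candidate proposes): the employer can get 121 next round, worth 0.68 × 121 = 82.28 now, so the candidate offers 82.28, keeping 97.72.

82.28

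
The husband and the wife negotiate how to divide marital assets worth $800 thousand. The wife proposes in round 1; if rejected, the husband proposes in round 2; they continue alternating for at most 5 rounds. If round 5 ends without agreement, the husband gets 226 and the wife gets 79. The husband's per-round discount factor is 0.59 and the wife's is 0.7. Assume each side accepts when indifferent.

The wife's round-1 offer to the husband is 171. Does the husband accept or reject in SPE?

Round 5 (the wife proposes): the husband gets 226 if talks fail, so the wife offers 226 and keeps 574.
Round 4 (the husband proposes): the wife can get 574 next round, worth 0.7 × 574 = 401.8 now. The husband offers 401.8 and keeps 800 − 401.8 = 398.2.
Round 3 (the wife proposes): the husband can get 398.2 next round, worth 0.59 × 398.2 = 234.938 now; the wife offers that and keeps 565.062.
Round 2 (the husband proposes): the wife can get 565.062 next round, worth 0.7 × 565.062 = 395.5434 now. The husband offers 395.5434 and keeps 800 − 395.5434 = 404.4566.
So by rejecting in round 1, the husband gets 404.4566 next round, worth 0.59 × 404.4566 = 238.629394 now.
Offer 171 < 238.629394, so the husband rejects.

Reject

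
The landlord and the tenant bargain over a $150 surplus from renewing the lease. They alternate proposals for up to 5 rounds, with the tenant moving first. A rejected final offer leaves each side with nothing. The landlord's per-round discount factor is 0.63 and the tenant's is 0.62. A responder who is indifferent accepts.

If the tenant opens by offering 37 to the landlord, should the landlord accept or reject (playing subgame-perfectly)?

Reject

Round 5 (the tenant proposes): rejection yields 0 for the landlord; the tenant offers 0 and keeps 150.
Round 4 (the landlord proposes): the tenant can get 150 next round, worth 0.62 × 150 = 93 now; the landlord offers that and keeps 57.
Round 3 (the tenant proposes): the landlord can get 57 next round, worth 0.63 × 57 = 35.91 now; the tenant offers that and keeps 114.09.
Round 2 (the landlord proposes): the tenant can get 114.09 next round, worth 0.62 × 114.09 = 70.7358 now. The landlord offers 70.7358 and keeps 150 − 70.7358 = 79.2642.
So by rejecting in round 1, the landlord gets 79.2642 next round, worth 0.63 × 79.2642 = 49.936446 now.
Offer 37 < 49.936446, so the landlord rejects.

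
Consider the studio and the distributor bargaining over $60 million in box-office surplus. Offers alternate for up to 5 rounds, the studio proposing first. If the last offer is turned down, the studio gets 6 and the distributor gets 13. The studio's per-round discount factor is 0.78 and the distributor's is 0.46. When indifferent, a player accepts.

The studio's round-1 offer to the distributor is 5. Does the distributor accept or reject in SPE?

Reject

Round 5 (the studio proposes): the distributor gets 13 if talks fail, so the studio offers 13 and keeps 47.
Round 4 (the distributor proposes): the studio can get 47 next round, worth 0.78 × 47 = 36.66 now; the distributor offers that and keeps 23.34.
Round 3 (the studio proposes): the distributor can get 23.34 next round, worth 0.46 × 23.34 = 10.7364 now, so the studio offers 10.7364, keeping 49.2636.
Round 2 (the distributor proposes): the studio can get 49.2636 next round, worth 0.78 × 49.2636 = 38.425608 now. The distributor offers 38.425608 and keeps 60 − 38.425608 = 21.574392.
So by rejecting in round 1, the distributor gets 21.574392 next round, worth 0.46 × 21.574392 = 9.92422032 now.
Offer 5 < 9.92422032, so the distributor rejects.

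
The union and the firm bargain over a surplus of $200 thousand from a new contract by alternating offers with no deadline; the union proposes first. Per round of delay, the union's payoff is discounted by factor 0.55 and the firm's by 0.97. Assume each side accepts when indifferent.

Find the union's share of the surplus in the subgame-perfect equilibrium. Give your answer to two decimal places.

12.86

Let x be the union's share when the union proposes and y be the firm's share when the firm proposes.
The firm accepts iff offered ≥ 0.97·y, so x = 200 − 0.97y. Symmetrically y = 200 − 0.55x.
Substituting: x = 200 − 0.97(200 − 0.55x), giving x(1 − 0.55·0.97) = 200(1 − 0.97).
So x = 200 × 0.03 / 0.4665 ≈ 12.8617, and the firm receives 200 − x ≈ 187.1383.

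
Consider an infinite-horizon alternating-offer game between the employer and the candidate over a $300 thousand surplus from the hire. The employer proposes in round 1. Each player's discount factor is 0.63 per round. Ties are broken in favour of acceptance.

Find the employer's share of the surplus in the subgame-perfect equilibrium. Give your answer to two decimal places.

184.05

When the employer proposes, the candidate accepts any offer worth at least 0.63 times what the candidate would get by proposing next round; and vice versa.
This gives x = 300 − 0.63y and y = 300 − 0.63x, where x and y are each side's share when it proposes.
Hence (1 − 0.63·0.63)x = 300(1 − 0.63), i.e. 0.6031·x = 111.
x ≈ 184.0491; the candidate's share is 300 − x ≈ 115.9509.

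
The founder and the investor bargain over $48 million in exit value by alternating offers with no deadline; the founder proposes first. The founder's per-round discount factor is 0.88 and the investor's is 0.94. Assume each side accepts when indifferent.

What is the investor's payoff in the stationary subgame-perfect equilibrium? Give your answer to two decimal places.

31.33

Let x be the founder's share when the founder proposes and y be the investor's share when the investor proposes.
The investor accepts iff offered ≥ 0.94·y, so x = 48 − 0.94y. Symmetrically y = 48 − 0.88x.
Substituting: x = 48 − 0.94(48 − 0.88x), giving x(1 − 0.88·0.94) = 48(1 − 0.94).
So x = 48 × 0.06 / 0.1728 ≈ 16.6667, and the investor receives 48 − x ≈ 31.3333.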